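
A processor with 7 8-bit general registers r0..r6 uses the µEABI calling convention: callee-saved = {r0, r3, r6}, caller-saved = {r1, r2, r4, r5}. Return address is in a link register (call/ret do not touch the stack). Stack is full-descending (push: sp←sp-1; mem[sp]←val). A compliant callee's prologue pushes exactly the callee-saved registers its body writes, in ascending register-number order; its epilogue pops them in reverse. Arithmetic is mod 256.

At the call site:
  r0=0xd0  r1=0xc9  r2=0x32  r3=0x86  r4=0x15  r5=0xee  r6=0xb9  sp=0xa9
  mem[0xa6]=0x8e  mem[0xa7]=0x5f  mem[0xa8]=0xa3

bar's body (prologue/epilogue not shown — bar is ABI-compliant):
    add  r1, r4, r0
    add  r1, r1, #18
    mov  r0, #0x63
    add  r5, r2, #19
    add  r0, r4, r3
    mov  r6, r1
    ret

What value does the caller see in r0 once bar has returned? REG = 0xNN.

prologue: push r0 → mem[0xa8]=0xd0, sp=0xa8
prologue: push r6 → mem[0xa7]=0xb9, sp=0xa7
body[0] add  r1, r4, r0 → r1=0xe5
body[1] add  r1, r1, #18 → r1=0xf7
body[2] mov  r0, #0x63 → r0=0x63
body[3] add  r5, r2, #19 → r5=0x45
body[4] add  r0, r4, r3 → r0=0x9b
body[5] mov  r6, r1 → r6=0xf7
epilogue: pop r6=0xb9, sp=0xa8
epilogue: pop r0=0xd0, sp=0xa9
r0 is callee-saved → restored

REG = 0xd0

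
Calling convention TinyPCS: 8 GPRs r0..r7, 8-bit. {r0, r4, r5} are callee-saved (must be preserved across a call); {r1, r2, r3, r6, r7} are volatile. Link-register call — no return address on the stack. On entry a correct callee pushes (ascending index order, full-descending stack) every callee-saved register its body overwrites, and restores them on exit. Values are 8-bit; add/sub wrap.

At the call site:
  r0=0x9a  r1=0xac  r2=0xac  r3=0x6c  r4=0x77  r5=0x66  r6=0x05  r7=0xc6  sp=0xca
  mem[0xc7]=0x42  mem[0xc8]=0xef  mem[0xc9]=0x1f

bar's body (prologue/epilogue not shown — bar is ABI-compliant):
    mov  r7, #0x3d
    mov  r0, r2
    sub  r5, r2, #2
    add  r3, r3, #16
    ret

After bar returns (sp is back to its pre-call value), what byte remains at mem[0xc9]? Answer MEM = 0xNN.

prologue: push r0 → mem[0xc9]=0x9a, sp=0xc9
prologue: push r5 → mem[0xc8]=0x66, sp=0xc8
body[0] mov  r7, #0x3d → r7=0x3d
body[1] mov  r0, r2 → r0=0xac
body[2] sub  r5, r2, #2 → r5=0xaa
body[3] add  r3, r3, #16 → r3=0x7c
epilogue: pop r5=0x66, sp=0xc9
epilogue: pop r0=0x9a, sp=0xca
prologue pushed ['r0', 'r5'] at ['0xc9', '0xc8']

MEM = 0x9a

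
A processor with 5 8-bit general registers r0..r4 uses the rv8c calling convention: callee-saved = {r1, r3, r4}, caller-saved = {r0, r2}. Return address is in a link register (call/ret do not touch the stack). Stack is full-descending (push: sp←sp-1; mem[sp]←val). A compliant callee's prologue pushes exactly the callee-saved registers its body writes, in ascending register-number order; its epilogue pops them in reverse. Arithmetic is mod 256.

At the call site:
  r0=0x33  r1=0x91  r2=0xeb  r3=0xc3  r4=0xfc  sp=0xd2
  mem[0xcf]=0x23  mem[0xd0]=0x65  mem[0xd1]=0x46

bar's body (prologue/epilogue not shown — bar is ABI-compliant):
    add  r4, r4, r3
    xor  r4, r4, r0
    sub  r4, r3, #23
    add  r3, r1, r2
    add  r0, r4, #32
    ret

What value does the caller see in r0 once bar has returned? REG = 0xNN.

prologue: push r3 → mem[0xd1]=0xc3, sp=0xd1
prologue: push r4 → mem[0xd0]=0xfc, sp=0xd0
body[0] add  r4, r4, r3 → r4=0xbf
body[1] xor  r4, r4, r0 → r4=0x8c
body[2] sub  r4, r3, #23 → r4=0xac
body[3] add  r3, r1, r2 → r3=0x7c
body[4] add  r0, r4, #32 → r0=0xcc
epilogue: pop r4=0xfc, sp=0xd1
epilogue: pop r3=0xc3, sp=0xd2
r0 is caller-saved → body value

REG = 0xcc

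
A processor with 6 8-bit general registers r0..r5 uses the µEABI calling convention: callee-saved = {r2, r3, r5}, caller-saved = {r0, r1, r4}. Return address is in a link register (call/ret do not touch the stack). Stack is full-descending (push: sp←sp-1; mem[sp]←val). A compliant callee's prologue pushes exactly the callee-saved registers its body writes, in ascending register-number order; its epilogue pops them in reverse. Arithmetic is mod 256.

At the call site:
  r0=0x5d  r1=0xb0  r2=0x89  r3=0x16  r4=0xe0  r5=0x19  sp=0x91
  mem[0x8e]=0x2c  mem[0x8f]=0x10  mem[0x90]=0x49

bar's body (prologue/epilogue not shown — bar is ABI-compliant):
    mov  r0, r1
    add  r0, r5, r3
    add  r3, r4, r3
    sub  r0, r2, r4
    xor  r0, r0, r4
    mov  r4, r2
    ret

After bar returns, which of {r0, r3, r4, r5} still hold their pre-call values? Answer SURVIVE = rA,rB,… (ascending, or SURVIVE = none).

prologue: push r3 -> mem[0x90]=0x16, sp=0x90
body[0] mov  r0, r1 -> r0=0xb0
body[1] add  r0, r5, r3 -> r0=0x2f
body[2] add  r3, r4, r3 -> r3=0xf6
body[3] sub  r0, r2, r4 -> r0=0xa9
body[4] xor  r0, r0, r4 -> r0=0x49
body[5] mov  r4, r2 -> r4=0x89
epilogue: pop r3=0x16, sp=0x91
r0: caller-saved, written=True
r3: callee-saved, written=True
r4: caller-saved, written=True
r5: callee-saved, written=False

SURVIVE = r3,r5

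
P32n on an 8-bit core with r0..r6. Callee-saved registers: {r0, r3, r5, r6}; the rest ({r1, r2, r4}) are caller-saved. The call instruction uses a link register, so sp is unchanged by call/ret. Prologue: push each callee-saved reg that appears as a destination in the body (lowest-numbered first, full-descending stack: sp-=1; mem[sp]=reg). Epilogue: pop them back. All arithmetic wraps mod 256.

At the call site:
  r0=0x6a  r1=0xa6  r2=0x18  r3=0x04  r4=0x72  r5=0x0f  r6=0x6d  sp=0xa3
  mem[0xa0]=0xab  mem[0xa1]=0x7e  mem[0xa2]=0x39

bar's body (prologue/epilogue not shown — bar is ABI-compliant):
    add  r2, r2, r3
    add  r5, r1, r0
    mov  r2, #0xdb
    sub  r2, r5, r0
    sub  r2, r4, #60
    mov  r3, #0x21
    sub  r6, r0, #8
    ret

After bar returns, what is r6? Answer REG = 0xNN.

REG = 0x6d

prologue: push r3 -> mem[0xa2]=0x04, sp=0xa2
prologue: push r5 -> mem[0xa1]=0x0f, sp=0xa1
prologue: push r6 -> mem[0xa0]=0x6d, sp=0xa0
body[0] add  r2, r2, r3 -> r2=0x1c
body[1] add  r5, r1, r0 -> r5=0x10
body[2] mov  r2, #0xdb -> r2=0xdb
body[3] sub  r2, r5, r0 -> r2=0xa6
body[4] sub  r2, r4, #60 -> r2=0x36
body[5] mov  r3, #0x21 -> r3=0x21
body[6] sub  r6, r0, #8 -> r6=0x62
epilogue: pop r6=0x6d, sp=0xa1
epilogue: pop r5=0x0f, sp=0xa2
epilogue: pop r3=0x04, sp=0xa3
r6 is callee-saved -> restored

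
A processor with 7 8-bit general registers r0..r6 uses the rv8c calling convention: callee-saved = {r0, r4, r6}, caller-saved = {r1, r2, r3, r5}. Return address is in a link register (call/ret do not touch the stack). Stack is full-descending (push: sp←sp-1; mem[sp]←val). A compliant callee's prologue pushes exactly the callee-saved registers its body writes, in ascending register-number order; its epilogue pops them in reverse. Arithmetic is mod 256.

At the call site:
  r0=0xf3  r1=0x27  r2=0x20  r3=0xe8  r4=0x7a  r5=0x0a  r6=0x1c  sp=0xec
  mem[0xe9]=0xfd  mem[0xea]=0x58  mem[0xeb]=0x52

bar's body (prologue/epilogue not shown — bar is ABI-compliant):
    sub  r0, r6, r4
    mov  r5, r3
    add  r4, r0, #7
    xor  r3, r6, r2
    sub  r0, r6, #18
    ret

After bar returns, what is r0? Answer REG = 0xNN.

prologue: push r0 → mem[0xeb]=0xf3, sp=0xeb
prologue: push r4 → mem[0xea]=0x7a, sp=0xea
body[0] sub  r0, r6, r4 → r0=0xa2
body[1] mov  r5, r3 → r5=0xe8
body[2] add  r4, r0, #7 → r4=0xa9
body[3] xor  r3, r6, r2 → r3=0x3c
body[4] sub  r0, r6, #18 → r0=0x0a
epilogue: pop r4=0x7a, sp=0xeb
epilogue: pop r0=0xf3, sp=0xec
r0 is callee-saved → restored

REG = 0xf3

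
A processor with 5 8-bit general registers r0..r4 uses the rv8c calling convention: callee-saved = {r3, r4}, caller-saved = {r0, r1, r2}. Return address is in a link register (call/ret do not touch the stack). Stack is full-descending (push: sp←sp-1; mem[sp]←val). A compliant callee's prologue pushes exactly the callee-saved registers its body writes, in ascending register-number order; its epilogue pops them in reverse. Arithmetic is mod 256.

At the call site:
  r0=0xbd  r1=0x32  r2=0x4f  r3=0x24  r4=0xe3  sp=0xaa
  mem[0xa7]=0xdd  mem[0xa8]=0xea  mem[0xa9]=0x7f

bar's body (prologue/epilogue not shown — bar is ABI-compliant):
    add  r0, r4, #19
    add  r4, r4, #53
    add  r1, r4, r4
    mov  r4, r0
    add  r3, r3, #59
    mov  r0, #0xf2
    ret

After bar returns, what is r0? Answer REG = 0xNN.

prologue: push r3 -> mem[0xa9]=0x24, sp=0xa9
prologue: push r4 -> mem[0xa8]=0xe3, sp=0xa8
body[0] add  r0, r4, #19 -> r0=0xf6
body[1] add  r4, r4, #53 -> r4=0x18
body[2] add  r1, r4, r4 -> r1=0x30
body[3] mov  r4, r0 -> r4=0xf6
body[4] add  r3, r3, #59 -> r3=0x5f
body[5] mov  r0, #0xf2 -> r0=0xf2
epilogue: pop r4=0xe3, sp=0xa9
epilogue: pop r3=0x24, sp=0xaa
r0 is caller-saved -> body value

REG = 0xf2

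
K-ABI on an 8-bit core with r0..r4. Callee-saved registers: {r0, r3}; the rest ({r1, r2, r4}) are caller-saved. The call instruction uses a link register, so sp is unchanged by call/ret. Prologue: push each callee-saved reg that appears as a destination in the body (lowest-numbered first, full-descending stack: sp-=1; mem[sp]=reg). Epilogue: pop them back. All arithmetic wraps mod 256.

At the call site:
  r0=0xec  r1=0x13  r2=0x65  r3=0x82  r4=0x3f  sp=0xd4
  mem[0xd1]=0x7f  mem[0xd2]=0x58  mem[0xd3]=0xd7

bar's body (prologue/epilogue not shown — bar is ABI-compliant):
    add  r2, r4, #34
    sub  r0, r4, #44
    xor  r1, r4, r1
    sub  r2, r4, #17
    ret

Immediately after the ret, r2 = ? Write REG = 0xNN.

REG = 0x2e

prologue: push r0 → mem[0xd3]=0xec, sp=0xd3
body[0] add  r2, r4, #34 → r2=0x61
body[1] sub  r0, r4, #44 → r0=0x13
body[2] xor  r1, r4, r1 → r1=0x2c
body[3] sub  r2, r4, #17 → r2=0x2e
epilogue: pop r0=0xec, sp=0xd4
r2 is caller-saved → body value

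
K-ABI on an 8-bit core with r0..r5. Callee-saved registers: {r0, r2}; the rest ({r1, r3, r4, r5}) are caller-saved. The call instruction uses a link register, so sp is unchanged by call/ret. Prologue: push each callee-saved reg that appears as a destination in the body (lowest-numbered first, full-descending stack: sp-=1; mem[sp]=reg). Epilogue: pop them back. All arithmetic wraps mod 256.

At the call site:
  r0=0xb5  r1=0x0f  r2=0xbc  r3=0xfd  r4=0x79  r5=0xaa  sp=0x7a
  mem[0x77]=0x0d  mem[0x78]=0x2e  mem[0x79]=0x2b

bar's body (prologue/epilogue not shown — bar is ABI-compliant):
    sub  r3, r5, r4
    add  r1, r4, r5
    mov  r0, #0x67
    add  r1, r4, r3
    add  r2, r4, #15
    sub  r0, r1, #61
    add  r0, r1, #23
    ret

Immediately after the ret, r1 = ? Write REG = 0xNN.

prologue: push r0 → mem[0x79]=0xb5, sp=0x79
prologue: push r2 → mem[0x78]=0xbc, sp=0x78
body[0] sub  r3, r5, r4 → r3=0x31
body[1] add  r1, r4, r5 → r1=0x23
body[2] mov  r0, #0x67 → r0=0x67
body[3] add  r1, r4, r3 → r1=0xaa
body[4] add  r2, r4, #15 → r2=0x88
body[5] sub  r0, r1, #61 → r0=0x6d
body[6] add  r0, r1, #23 → r0=0xc1
epilogue: pop r2=0xbc, sp=0x79
epilogue: pop r0=0xb5, sp=0x7a
r1 is caller-saved → body value

REG = 0xaa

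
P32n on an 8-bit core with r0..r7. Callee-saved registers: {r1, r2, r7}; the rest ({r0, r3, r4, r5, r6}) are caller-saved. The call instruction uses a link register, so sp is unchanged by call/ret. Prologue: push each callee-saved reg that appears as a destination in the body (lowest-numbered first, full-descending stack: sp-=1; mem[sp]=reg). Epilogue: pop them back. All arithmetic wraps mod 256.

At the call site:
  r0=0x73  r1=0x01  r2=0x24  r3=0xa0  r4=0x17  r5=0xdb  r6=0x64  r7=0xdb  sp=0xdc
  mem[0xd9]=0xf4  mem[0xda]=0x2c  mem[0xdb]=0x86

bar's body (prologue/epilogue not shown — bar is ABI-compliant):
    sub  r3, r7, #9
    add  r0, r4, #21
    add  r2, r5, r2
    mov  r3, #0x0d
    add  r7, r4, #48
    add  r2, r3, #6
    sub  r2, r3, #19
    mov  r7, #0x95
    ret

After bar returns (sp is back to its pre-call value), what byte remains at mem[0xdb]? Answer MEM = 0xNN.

MEM = 0x24

prologue: push r2 → mem[0xdb]=0x24, sp=0xdb
prologue: push r7 → mem[0xda]=0xdb, sp=0xda
body[0] sub  r3, r7, #9 → r3=0xd2
body[1] add  r0, r4, #21 → r0=0x2c
body[2] add  r2, r5, r2 → r2=0xff
body[3] mov  r3, #0x0d → r3=0x0d
body[4] add  r7, r4, #48 → r7=0x47
body[5] add  r2, r3, #6 → r2=0x13
body[6] sub  r2, r3, #19 → r2=0xfa
body[7] mov  r7, #0x95 → r7=0x95
epilogue: pop r7=0xdb, sp=0xdb
epilogue: pop r2=0x24, sp=0xdc
prologue pushed ['r2', 'r7'] at ['0xdb', '0xda']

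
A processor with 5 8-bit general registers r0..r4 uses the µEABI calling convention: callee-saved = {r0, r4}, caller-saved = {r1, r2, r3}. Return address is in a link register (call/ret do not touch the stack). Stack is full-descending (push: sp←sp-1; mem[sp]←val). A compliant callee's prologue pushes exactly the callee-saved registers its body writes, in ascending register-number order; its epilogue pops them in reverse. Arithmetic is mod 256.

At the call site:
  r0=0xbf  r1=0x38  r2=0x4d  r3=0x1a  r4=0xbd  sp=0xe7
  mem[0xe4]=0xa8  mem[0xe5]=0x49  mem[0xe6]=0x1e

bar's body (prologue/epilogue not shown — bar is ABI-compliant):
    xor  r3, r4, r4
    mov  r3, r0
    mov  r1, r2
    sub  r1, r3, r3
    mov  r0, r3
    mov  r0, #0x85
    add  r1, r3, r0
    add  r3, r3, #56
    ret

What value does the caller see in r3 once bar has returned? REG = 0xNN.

REG = 0xf7

prologue: push r0 -> mem[0xe6]=0xbf, sp=0xe6
body[0] xor  r3, r4, r4 -> r3=0x00
body[1] mov  r3, r0 -> r3=0xbf
body[2] mov  r1, r2 -> r1=0x4d
body[3] sub  r1, r3, r3 -> r1=0x00
body[4] mov  r0, r3 -> r0=0xbf
body[5] mov  r0, #0x85 -> r0=0x85
body[6] add  r1, r3, r0 -> r1=0x44
body[7] add  r3, r3, #56 -> r3=0xf7
epilogue: pop r0=0xbf, sp=0xe7
r3 is caller-saved -> body value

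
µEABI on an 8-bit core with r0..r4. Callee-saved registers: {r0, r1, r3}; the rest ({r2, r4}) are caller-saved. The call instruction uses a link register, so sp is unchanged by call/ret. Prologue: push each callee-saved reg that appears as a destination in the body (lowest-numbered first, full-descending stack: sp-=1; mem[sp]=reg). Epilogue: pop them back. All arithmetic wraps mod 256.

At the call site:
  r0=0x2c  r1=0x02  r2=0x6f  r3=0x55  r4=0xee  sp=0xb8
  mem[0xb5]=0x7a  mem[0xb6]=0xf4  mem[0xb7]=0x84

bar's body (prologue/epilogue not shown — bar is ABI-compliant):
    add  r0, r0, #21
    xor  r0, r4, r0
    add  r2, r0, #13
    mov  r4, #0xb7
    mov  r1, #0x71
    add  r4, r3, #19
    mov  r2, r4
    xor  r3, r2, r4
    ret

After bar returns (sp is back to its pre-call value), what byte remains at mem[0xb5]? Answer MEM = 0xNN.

MEM = 0x55

prologue: push r0 -> mem[0xb7]=0x2c, sp=0xb7
prologue: push r1 -> mem[0xb6]=0x02, sp=0xb6
prologue: push r3 -> mem[0xb5]=0x55, sp=0xb5
body[0] add  r0, r0, #21 -> r0=0x41
body[1] xor  r0, r4, r0 -> r0=0xaf
body[2] add  r2, r0, #13 -> r2=0xbc
body[3] mov  r4, #0xb7 -> r4=0xb7
body[4] mov  r1, #0x71 -> r1=0x71
body[5] add  r4, r3, #19 -> r4=0x68
body[6] mov  r2, r4 -> r2=0x68
body[7] xor  r3, r2, r4 -> r3=0x00
epilogue: pop r3=0x55, sp=0xb6
epilogue: pop r1=0x02, sp=0xb7
epilogue: pop r0=0x2c, sp=0xb8
prologue pushed ['r0', 'r1', 'r3'] at ['0xb7', '0xb6', '0xb5']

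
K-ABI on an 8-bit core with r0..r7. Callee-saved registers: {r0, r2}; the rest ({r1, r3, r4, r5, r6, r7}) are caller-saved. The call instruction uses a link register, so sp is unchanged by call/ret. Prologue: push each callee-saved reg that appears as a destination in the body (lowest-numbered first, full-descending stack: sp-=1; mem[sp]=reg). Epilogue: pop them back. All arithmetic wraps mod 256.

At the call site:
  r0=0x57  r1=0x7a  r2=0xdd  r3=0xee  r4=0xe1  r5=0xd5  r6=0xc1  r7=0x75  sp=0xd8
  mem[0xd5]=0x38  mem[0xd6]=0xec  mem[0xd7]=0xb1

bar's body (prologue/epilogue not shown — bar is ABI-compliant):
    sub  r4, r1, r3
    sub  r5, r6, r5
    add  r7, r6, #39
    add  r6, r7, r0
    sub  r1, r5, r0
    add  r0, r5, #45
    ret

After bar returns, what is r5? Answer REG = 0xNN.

prologue: push r0 → mem[0xd7]=0x57, sp=0xd7
body[0] sub  r4, r1, r3 → r4=0x8c
body[1] sub  r5, r6, r5 → r5=0xec
body[2] add  r7, r6, #39 → r7=0xe8
body[3] add  r6, r7, r0 → r6=0x3f
body[4] sub  r1, r5, r0 → r1=0x95
body[5] add  r0, r5, #45 → r0=0x19
epilogue: pop r0=0x57, sp=0xd8
r5 is caller-saved → body value

REG = 0xec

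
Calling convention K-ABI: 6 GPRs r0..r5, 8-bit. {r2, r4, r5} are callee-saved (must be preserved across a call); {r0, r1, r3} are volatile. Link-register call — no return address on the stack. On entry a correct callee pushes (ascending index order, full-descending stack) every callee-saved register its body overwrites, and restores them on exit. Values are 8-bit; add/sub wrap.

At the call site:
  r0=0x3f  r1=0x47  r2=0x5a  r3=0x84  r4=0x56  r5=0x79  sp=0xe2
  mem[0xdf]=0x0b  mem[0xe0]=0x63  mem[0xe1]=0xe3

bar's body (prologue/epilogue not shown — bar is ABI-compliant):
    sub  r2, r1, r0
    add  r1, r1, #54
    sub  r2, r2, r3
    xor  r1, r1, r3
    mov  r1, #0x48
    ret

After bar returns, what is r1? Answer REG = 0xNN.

REG = 0x48

prologue: push r2 -> mem[0xe1]=0x5a, sp=0xe1
body[0] sub  r2, r1, r0 -> r2=0x08
body[1] add  r1, r1, #54 -> r1=0x7d
body[2] sub  r2, r2, r3 -> r2=0x84
body[3] xor  r1, r1, r3 -> r1=0xf9
body[4] mov  r1, #0x48 -> r1=0x48
epilogue: pop r2=0x5a, sp=0xe2
r1 is caller-saved -> body value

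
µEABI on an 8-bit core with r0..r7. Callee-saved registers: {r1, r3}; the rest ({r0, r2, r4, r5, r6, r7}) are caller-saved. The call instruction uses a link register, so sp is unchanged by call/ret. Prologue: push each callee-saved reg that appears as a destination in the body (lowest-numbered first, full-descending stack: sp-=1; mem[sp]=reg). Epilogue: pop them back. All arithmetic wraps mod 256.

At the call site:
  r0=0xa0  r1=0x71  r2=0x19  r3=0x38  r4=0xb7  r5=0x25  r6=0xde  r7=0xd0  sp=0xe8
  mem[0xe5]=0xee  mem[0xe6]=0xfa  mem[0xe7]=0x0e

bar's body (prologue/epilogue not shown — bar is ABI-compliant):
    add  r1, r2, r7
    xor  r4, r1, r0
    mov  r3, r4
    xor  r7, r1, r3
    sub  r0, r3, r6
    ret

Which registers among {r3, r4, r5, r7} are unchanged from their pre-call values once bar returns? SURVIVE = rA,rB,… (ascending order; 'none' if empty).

SURVIVE = r3,r5

prologue: push r1 → mem[0xe7]=0x71, sp=0xe7
prologue: push r3 → mem[0xe6]=0x38, sp=0xe6
body[0] add  r1, r2, r7 → r1=0xe9
body[1] xor  r4, r1, r0 → r4=0x49
body[2] mov  r3, r4 → r3=0x49
body[3] xor  r7, r1, r3 → r7=0xa0
body[4] sub  r0, r3, r6 → r0=0x6b
epilogue: pop r3=0x38, sp=0xe7
epilogue: pop r1=0x71, sp=0xe8
r3: callee-saved, written=True
r4: caller-saved, written=True
r5: caller-saved, written=False
r7: caller-saved, written=True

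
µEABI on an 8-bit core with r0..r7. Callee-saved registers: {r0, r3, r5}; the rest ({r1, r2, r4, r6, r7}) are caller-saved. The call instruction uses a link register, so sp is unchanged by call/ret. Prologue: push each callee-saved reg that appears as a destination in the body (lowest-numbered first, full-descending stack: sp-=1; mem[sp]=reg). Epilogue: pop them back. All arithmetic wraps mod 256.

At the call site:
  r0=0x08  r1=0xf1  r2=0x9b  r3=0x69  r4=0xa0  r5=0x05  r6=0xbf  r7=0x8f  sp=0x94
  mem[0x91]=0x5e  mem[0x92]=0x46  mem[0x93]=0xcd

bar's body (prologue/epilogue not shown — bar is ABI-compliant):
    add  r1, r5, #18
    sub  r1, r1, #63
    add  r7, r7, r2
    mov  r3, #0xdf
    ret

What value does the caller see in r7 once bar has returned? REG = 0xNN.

prologue: push r3 -> mem[0x93]=0x69, sp=0x93
body[0] add  r1, r5, #18 -> r1=0x17
body[1] sub  r1, r1, #63 -> r1=0xd8
body[2] add  r7, r7, r2 -> r7=0x2a
body[3] mov  r3, #0xdf -> r3=0xdf
epilogue: pop r3=0x69, sp=0x94
r7 is caller-saved -> body value

REG = 0x2a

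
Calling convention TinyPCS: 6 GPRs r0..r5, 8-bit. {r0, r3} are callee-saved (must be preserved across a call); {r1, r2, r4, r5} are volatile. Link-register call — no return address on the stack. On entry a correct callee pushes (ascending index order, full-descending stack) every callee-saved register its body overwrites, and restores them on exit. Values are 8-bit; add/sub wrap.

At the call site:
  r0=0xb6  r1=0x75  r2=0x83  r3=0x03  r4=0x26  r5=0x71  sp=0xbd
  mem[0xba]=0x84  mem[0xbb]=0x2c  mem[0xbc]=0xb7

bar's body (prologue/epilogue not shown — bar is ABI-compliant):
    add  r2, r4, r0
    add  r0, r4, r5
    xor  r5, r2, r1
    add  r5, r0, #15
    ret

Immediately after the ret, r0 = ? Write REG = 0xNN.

prologue: push r0 → mem[0xbc]=0xb6, sp=0xbc
body[0] add  r2, r4, r0 → r2=0xdc
body[1] add  r0, r4, r5 → r0=0x97
body[2] xor  r5, r2, r1 → r5=0xa9
body[3] add  r5, r0, #15 → r5=0xa6
epilogue: pop r0=0xb6, sp=0xbd
r0 is callee-saved → restored

REG = 0xb6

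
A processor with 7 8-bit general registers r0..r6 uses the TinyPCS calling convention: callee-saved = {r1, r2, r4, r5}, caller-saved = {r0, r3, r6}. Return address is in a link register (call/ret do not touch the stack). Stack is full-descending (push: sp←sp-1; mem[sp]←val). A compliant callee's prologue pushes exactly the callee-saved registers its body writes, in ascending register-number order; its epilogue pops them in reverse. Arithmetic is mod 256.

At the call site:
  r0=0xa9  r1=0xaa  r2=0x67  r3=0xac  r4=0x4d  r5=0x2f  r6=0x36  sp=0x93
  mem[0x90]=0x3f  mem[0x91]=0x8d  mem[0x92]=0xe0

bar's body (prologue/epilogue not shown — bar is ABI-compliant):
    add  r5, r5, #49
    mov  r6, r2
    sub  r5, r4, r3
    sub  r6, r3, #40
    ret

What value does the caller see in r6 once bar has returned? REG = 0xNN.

REG = 0x84

prologue: push r5 → mem[0x92]=0x2f, sp=0x92
body[0] add  r5, r5, #49 → r5=0x60
body[1] mov  r6, r2 → r6=0x67
body[2] sub  r5, r4, r3 → r5=0xa1
body[3] sub  r6, r3, #40 → r6=0x84
epilogue: pop r5=0x2f, sp=0x93
r6 is caller-saved → body value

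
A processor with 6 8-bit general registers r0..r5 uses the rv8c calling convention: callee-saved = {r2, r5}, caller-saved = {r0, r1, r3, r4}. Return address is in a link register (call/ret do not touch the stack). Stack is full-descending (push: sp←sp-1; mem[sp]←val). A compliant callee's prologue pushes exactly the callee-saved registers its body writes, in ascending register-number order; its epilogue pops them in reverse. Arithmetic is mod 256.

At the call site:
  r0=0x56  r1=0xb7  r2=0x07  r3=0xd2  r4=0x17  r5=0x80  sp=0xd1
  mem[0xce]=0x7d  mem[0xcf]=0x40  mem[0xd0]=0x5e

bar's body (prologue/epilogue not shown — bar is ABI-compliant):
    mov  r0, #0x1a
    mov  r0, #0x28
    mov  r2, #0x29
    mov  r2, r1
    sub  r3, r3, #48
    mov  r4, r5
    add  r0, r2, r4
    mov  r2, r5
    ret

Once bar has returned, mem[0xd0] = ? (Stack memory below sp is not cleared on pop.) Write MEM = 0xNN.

MEM = 0x07

prologue: push r2 → mem[0xd0]=0x07, sp=0xd0
body[0] mov  r0, #0x1a → r0=0x1a
body[1] mov  r0, #0x28 → r0=0x28
body[2] mov  r2, #0x29 → r2=0x29
body[3] mov  r2, r1 → r2=0xb7
body[4] sub  r3, r3, #48 → r3=0xa2
body[5] mov  r4, r5 → r4=0x80
body[6] add  r0, r2, r4 → r0=0x37
body[7] mov  r2, r5 → r2=0x80
epilogue: pop r2=0x07, sp=0xd1
prologue pushed ['r2'] at ['0xd0']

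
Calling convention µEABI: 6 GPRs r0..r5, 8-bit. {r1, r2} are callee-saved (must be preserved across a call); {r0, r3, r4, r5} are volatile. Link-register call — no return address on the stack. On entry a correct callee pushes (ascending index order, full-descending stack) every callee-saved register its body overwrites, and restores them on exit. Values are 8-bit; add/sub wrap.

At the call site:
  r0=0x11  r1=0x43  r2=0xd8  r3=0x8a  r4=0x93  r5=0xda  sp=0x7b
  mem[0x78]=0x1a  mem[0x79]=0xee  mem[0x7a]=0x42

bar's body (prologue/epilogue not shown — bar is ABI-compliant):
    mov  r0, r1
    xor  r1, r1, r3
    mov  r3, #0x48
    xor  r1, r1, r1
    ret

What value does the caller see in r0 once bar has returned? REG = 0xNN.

prologue: push r1 -> mem[0x7a]=0x43, sp=0x7a
body[0] mov  r0, r1 -> r0=0x43
body[1] xor  r1, r1, r3 -> r1=0xc9
body[2] mov  r3, #0x48 -> r3=0x48
body[3] xor  r1, r1, r1 -> r1=0x00
epilogue: pop r1=0x43, sp=0x7b
r0 is caller-saved -> body value

REG = 0x43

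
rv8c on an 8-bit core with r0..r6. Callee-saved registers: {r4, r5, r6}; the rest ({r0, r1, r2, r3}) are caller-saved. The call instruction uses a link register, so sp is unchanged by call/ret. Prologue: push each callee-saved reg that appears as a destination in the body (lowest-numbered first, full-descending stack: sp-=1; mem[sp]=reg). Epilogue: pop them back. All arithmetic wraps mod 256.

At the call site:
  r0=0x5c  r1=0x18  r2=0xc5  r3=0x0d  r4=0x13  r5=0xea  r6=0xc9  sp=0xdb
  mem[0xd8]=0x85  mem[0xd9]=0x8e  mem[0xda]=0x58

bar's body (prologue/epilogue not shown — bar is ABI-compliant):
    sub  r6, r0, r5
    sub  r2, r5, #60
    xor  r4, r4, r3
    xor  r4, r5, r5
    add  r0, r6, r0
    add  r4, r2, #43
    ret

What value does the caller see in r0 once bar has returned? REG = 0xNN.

prologue: push r4 → mem[0xda]=0x13, sp=0xda
prologue: push r6 → mem[0xd9]=0xc9, sp=0xd9
body[0] sub  r6, r0, r5 → r6=0x72
body[1] sub  r2, r5, #60 → r2=0xae
body[2] xor  r4, r4, r3 → r4=0x1e
body[3] xor  r4, r5, r5 → r4=0x00
body[4] add  r0, r6, r0 → r0=0xce
body[5] add  r4, r2, #43 → r4=0xd9
epilogue: pop r6=0xc9, sp=0xda
epilogue: pop r4=0x13, sp=0xdb
r0 is caller-saved → body value

REG = 0xce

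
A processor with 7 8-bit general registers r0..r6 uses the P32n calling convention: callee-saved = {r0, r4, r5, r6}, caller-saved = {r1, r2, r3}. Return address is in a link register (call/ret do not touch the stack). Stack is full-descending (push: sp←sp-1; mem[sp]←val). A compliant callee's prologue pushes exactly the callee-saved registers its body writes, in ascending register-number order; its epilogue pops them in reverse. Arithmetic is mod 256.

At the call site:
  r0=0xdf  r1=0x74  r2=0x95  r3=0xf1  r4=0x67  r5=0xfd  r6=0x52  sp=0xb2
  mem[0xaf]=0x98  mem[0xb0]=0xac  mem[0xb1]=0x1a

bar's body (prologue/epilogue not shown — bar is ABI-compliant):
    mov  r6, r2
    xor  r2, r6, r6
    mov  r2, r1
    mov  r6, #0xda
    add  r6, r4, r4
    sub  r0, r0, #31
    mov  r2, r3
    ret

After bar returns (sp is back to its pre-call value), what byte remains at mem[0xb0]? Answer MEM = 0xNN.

MEM = 0x52

prologue: push r0 -> mem[0xb1]=0xdf, sp=0xb1
prologue: push r6 -> mem[0xb0]=0x52, sp=0xb0
body[0] mov  r6, r2 -> r6=0x95
body[1] xor  r2, r6, r6 -> r2=0x00
body[2] mov  r2, r1 -> r2=0x74
body[3] mov  r6, #0xda -> r6=0xda
body[4] add  r6, r4, r4 -> r6=0xce
body[5] sub  r0, r0, #31 -> r0=0xc0
body[6] mov  r2, r3 -> r2=0xf1
epilogue: pop r6=0x52, sp=0xb1
epilogue: pop r0=0xdf, sp=0xb2
prologue pushed ['r0', 'r6'] at ['0xb1', '0xb0']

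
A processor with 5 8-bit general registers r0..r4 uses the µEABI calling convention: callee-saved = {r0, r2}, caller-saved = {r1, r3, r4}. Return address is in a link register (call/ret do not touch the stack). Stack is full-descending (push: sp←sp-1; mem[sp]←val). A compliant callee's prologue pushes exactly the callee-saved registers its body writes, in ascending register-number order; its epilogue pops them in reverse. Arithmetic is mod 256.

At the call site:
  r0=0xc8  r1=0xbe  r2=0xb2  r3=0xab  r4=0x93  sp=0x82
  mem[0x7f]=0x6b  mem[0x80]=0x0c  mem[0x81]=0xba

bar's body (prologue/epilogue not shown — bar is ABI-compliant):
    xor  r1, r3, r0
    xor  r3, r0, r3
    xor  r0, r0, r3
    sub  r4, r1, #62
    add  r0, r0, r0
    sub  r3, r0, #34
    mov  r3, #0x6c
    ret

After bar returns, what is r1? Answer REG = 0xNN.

prologue: push r0 → mem[0x81]=0xc8, sp=0x81
body[0] xor  r1, r3, r0 → r1=0x63
body[1] xor  r3, r0, r3 → r3=0x63
body[2] xor  r0, r0, r3 → r0=0xab
body[3] sub  r4, r1, #62 → r4=0x25
body[4] add  r0, r0, r0 → r0=0x56
body[5] sub  r3, r0, #34 → r3=0x34
body[6] mov  r3, #0x6c → r3=0x6c
epilogue: pop r0=0xc8, sp=0x82
r1 is caller-saved → body value

REG = 0x63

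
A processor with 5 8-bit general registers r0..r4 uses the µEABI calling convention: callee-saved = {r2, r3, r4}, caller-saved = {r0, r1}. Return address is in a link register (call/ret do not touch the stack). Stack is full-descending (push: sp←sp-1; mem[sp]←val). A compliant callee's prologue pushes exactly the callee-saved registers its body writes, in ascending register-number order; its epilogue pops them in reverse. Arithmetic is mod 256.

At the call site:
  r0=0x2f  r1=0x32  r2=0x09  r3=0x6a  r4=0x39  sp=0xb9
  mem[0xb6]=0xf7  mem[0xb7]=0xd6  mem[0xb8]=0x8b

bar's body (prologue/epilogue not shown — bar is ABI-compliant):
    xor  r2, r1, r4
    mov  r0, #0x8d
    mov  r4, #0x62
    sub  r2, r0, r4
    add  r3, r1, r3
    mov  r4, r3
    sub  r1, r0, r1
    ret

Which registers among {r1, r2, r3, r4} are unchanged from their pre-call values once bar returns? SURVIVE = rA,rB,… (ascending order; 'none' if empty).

SURVIVE = r2,r3,r4

prologue: push r2 -> mem[0xb8]=0x09, sp=0xb8
prologue: push r3 -> mem[0xb7]=0x6a, sp=0xb7
prologue: push r4 -> mem[0xb6]=0x39, sp=0xb6
body[0] xor  r2, r1, r4 -> r2=0x0b
body[1] mov  r0, #0x8d -> r0=0x8d
body[2] mov  r4, #0x62 -> r4=0x62
body[3] sub  r2, r0, r4 -> r2=0x2b
body[4] add  r3, r1, r3 -> r3=0x9c
body[5] mov  r4, r3 -> r4=0x9c
body[6] sub  r1, r0, r1 -> r1=0x5b
epilogue: pop r4=0x39, sp=0xb7
epilogue: pop r3=0x6a, sp=0xb8
epilogue: pop r2=0x09, sp=0xb9
r1: caller-saved, written=True
r2: callee-saved, written=True
r3: callee-saved, written=True
r4: callee-saved, written=True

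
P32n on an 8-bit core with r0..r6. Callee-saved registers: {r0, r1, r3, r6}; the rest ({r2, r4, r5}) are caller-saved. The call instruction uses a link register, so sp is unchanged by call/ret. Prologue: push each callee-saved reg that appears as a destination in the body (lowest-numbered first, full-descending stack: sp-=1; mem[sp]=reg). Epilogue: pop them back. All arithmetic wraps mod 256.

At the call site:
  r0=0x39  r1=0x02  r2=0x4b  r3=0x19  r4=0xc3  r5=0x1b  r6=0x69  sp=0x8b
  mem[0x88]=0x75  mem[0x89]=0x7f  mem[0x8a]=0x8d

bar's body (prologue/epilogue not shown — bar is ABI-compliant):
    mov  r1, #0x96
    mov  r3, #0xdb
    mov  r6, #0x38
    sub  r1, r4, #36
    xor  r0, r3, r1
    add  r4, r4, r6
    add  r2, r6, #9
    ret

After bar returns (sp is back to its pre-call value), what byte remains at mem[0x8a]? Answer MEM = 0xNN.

MEM = 0x39

prologue: push r0 → mem[0x8a]=0x39, sp=0x8a
prologue: push r1 → mem[0x89]=0x02, sp=0x89
prologue: push r3 → mem[0x88]=0x19, sp=0x88
prologue: push r6 → mem[0x87]=0x69, sp=0x87
body[0] mov  r1, #0x96 → r1=0x96
body[1] mov  r3, #0xdb → r3=0xdb
body[2] mov  r6, #0x38 → r6=0x38
body[3] sub  r1, r4, #36 → r1=0x9f
body[4] xor  r0, r3, r1 → r0=0x44
body[5] add  r4, r4, r6 → r4=0xfb
body[6] add  r2, r6, #9 → r2=0x41
epilogue: pop r6=0x69, sp=0x88
epilogue: pop r3=0x19, sp=0x89
epilogue: pop r1=0x02, sp=0x8a
epilogue: pop r0=0x39, sp=0x8b
prologue pushed ['r0', 'r1', 'r3', 'r6'] at ['0x8a', '0x89', '0x88', '0x87']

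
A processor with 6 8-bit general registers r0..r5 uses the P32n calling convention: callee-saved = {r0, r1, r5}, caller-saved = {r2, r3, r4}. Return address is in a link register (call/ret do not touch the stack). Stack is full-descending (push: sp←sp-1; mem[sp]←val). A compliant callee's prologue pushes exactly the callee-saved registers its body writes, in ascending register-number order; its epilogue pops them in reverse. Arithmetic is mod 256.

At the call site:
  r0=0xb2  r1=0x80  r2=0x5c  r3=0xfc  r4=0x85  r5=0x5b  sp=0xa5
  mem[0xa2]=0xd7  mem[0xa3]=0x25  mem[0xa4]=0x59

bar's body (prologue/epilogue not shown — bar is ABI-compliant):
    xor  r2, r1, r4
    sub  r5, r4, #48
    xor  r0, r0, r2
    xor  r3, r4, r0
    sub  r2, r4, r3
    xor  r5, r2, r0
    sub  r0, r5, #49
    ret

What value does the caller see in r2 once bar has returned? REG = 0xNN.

REG = 0x53

prologue: push r0 -> mem[0xa4]=0xb2, sp=0xa4
prologue: push r5 -> mem[0xa3]=0x5b, sp=0xa3
body[0] xor  r2, r1, r4 -> r2=0x05
body[1] sub  r5, r4, #48 -> r5=0x55
body[2] xor  r0, r0, r2 -> r0=0xb7
body[3] xor  r3, r4, r0 -> r3=0x32
body[4] sub  r2, r4, r3 -> r2=0x53
body[5] xor  r5, r2, r0 -> r5=0xe4
body[6] sub  r0, r5, #49 -> r0=0xb3
epilogue: pop r5=0x5b, sp=0xa4
epilogue: pop r0=0xb2, sp=0xa5
r2 is caller-saved -> body value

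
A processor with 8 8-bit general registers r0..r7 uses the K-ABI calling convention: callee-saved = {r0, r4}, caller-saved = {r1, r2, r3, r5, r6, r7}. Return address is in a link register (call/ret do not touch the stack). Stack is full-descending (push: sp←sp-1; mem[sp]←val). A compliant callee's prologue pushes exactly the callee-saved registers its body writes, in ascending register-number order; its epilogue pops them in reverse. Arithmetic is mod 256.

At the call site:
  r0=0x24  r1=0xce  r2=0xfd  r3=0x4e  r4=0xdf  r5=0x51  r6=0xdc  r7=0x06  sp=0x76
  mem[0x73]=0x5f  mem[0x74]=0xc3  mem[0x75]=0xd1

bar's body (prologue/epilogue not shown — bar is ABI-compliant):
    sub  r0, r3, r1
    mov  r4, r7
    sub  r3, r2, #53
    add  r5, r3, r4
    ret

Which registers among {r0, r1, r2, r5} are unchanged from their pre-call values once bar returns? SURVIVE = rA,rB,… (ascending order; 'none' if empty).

SURVIVE = r0,r1,r2

prologue: push r0 -> mem[0x75]=0x24, sp=0x75
prologue: push r4 -> mem[0x74]=0xdf, sp=0x74
body[0] sub  r0, r3, r1 -> r0=0x80
body[1] mov  r4, r7 -> r4=0x06
body[2] sub  r3, r2, #53 -> r3=0xc8
body[3] add  r5, r3, r4 -> r5=0xce
epilogue: pop r4=0xdf, sp=0x75
epilogue: pop r0=0x24, sp=0x76
r0: callee-saved, written=True
r1: caller-saved, written=False
r2: caller-saved, written=False
r5: caller-saved, written=True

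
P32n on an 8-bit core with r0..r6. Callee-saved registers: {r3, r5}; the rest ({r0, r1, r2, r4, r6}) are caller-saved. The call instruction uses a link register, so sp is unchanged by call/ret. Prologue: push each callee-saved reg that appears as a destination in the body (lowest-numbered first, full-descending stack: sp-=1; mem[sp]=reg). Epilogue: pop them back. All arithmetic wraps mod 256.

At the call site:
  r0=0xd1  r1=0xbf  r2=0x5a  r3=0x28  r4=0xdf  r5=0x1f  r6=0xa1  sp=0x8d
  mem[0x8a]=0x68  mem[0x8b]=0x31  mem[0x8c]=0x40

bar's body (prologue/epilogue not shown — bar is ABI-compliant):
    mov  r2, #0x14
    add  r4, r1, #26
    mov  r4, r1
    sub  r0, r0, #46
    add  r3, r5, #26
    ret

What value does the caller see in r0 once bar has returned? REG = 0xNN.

prologue: push r3 -> mem[0x8c]=0x28, sp=0x8c
body[0] mov  r2, #0x14 -> r2=0x14
body[1] add  r4, r1, #26 -> r4=0xd9
body[2] mov  r4, r1 -> r4=0xbf
body[3] sub  r0, r0, #46 -> r0=0xa3
body[4] add  r3, r5, #26 -> r3=0x39
epilogue: pop r3=0x28, sp=0x8d
r0 is caller-saved -> body value

REG = 0xa3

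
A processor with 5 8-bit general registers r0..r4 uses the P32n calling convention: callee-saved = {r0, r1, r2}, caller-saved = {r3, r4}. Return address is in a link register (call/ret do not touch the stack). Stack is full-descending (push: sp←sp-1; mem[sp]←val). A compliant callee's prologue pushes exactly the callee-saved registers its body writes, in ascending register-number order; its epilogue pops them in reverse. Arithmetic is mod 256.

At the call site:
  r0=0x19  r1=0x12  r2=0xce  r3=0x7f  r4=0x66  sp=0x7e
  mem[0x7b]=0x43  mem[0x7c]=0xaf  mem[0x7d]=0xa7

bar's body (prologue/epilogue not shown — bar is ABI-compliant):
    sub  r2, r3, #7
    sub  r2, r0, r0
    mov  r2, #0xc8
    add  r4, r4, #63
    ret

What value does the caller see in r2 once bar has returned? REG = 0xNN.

prologue: push r2 → mem[0x7d]=0xce, sp=0x7d
body[0] sub  r2, r3, #7 → r2=0x78
body[1] sub  r2, r0, r0 → r2=0x00
body[2] mov  r2, #0xc8 → r2=0xc8
body[3] add  r4, r4, #63 → r4=0xa5
epilogue: pop r2=0xce, sp=0x7e
r2 is callee-saved → restored

REG = 0xce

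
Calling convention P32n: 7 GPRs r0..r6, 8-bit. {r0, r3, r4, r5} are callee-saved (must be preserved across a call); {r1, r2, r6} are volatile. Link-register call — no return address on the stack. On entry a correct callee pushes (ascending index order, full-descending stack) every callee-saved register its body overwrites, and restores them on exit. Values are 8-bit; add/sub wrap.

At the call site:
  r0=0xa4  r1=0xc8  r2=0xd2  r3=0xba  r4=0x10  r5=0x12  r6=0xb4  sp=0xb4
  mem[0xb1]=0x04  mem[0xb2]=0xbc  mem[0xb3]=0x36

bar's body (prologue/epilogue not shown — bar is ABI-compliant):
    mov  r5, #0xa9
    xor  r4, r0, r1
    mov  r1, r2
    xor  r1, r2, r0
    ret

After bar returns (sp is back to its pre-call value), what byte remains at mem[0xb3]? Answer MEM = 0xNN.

prologue: push r4 → mem[0xb3]=0x10, sp=0xb3
prologue: push r5 → mem[0xb2]=0x12, sp=0xb2
body[0] mov  r5, #0xa9 → r5=0xa9
body[1] xor  r4, r0, r1 → r4=0x6c
body[2] mov  r1, r2 → r1=0xd2
body[3] xor  r1, r2, r0 → r1=0x76
epilogue: pop r5=0x12, sp=0xb3
epilogue: pop r4=0x10, sp=0xb4
prologue pushed ['r4', 'r5'] at ['0xb3', '0xb2']

MEM = 0x10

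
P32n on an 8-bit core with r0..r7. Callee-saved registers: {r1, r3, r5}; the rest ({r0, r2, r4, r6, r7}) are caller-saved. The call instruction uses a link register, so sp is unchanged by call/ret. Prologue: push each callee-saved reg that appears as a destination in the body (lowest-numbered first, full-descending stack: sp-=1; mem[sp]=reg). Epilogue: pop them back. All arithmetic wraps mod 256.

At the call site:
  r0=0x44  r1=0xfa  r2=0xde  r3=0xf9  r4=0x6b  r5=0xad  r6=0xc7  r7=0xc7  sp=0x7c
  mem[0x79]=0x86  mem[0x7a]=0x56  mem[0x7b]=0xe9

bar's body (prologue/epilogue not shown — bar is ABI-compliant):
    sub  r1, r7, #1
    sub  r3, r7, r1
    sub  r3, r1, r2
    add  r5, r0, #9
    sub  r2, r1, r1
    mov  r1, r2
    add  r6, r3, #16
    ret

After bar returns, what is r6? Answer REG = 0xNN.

prologue: push r1 → mem[0x7b]=0xfa, sp=0x7b
prologue: push r3 → mem[0x7a]=0xf9, sp=0x7a
prologue: push r5 → mem[0x79]=0xad, sp=0x79
body[0] sub  r1, r7, #1 → r1=0xc6
body[1] sub  r3, r7, r1 → r3=0x01
body[2] sub  r3, r1, r2 → r3=0xe8
body[3] add  r5, r0, #9 → r5=0x4d
body[4] sub  r2, r1, r1 → r2=0x00
body[5] mov  r1, r2 → r1=0x00
body[6] add  r6, r3, #16 → r6=0xf8
epilogue: pop r5=0xad, sp=0x7a
epilogue: pop r3=0xf9, sp=0x7b
epilogue: pop r1=0xfa, sp=0x7c
r6 is caller-saved → body value

REG = 0xf8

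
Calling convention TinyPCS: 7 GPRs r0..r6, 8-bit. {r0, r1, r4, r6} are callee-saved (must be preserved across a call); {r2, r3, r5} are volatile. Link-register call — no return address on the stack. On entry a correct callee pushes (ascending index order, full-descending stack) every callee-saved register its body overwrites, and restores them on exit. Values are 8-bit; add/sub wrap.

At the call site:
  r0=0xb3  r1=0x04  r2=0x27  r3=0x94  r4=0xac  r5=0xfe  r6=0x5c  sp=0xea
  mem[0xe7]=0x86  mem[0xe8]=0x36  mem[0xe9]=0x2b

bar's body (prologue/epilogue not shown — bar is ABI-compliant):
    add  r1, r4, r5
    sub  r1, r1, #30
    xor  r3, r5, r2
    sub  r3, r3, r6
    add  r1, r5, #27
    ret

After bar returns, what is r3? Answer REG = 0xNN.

REG = 0x7d

prologue: push r1 → mem[0xe9]=0x04, sp=0xe9
body[0] add  r1, r4, r5 → r1=0xaa
body[1] sub  r1, r1, #30 → r1=0x8c
body[2] xor  r3, r5, r2 → r3=0xd9
body[3] sub  r3, r3, r6 → r3=0x7d
body[4] add  r1, r5, #27 → r1=0x19
epilogue: pop r1=0x04, sp=0xea
r3 is caller-saved → body value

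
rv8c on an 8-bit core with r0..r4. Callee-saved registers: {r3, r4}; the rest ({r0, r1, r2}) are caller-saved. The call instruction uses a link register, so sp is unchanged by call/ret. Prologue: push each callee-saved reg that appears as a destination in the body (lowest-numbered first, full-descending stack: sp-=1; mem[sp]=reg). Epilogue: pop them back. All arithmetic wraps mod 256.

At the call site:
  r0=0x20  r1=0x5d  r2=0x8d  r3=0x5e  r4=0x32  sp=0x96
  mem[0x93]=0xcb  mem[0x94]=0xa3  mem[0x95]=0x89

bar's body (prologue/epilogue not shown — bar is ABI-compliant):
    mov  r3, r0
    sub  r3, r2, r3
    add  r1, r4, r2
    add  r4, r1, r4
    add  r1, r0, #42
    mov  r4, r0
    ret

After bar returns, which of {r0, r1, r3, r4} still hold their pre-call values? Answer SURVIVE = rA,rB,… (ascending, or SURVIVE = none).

SURVIVE = r0,r3,r4

prologue: push r3 -> mem[0x95]=0x5e, sp=0x95
prologue: push r4 -> mem[0x94]=0x32, sp=0x94
body[0] mov  r3, r0 -> r3=0x20
body[1] sub  r3, r2, r3 -> r3=0x6d
body[2] add  r1, r4, r2 -> r1=0xbf
body[3] add  r4, r1, r4 -> r4=0xf1
body[4] add  r1, r0, #42 -> r1=0x4a
body[5] mov  r4, r0 -> r4=0x20
epilogue: pop r4=0x32, sp=0x95
epilogue: pop r3=0x5e, sp=0x96
r0: caller-saved, written=False
r1: caller-saved, written=True
r3: callee-saved, written=True
r4: callee-saved, written=True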